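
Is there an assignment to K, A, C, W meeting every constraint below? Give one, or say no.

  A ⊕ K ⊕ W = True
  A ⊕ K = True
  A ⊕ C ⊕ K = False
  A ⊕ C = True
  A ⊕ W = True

No satisfying assignment exists.

Adding constraints 1, 3, 4, 5 mod 2: every variable appears an even number of times on the left, so the left side is 0.
But the right sides sum to 1 (mod 2). 0 ≠ 1 — the system is inconsistent.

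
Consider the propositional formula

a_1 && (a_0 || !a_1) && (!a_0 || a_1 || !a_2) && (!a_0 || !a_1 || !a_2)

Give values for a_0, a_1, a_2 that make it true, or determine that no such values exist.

a_0=T, a_1=T, a_2=F

Unit clause (a_1) forces a_1 = True.
In (a_0 || !a_1) only a_0 is left, so a_0 = True.
In (!a_0 || !a_1 || !a_2) only !a_2 is left, so a_2 = False.
Check each clause:
  (a_1): a_1 holds.
  (a_0 || !a_1): a_0 holds.
  (!a_0 || a_1 || !a_2): a_1 holds.
  (!a_0 || !a_1 || !a_2): !a_2 holds.
All clauses satisfied.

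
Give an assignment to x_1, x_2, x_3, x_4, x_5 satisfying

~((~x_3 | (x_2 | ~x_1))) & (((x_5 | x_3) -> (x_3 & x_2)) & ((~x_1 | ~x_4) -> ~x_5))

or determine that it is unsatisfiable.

Case x_3 = True: the formula simplifies to ~((x_2 | ~x_1)) & (x_2 & ((~x_1 | ~x_4) -> ~x_5)).
  x_2 = True: the conjunct ~((x_2 | ~x_1)) becomes ~((True | ~x_1)) = False.
  x_2 = False: the conjunct x_2 is False.
Case x_3 = False: the conjunct ~((~x_3 | (x_2 | ~x_1))) becomes ~((True | (x_2 | ~x_1))) = False.
Both cases fail — unsatisfiable.

No satisfying assignment exists.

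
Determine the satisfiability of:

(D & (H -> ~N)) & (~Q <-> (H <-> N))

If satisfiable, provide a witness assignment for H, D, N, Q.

H = False, D = True, N = False, Q = False

  D & (H -> ~N) = True
    H -> ~N = True
      ~N = True
  ~Q <-> (H <-> N) = True
    ~Q = True
    H <-> N = True
Both conjuncts True, so the formula holds.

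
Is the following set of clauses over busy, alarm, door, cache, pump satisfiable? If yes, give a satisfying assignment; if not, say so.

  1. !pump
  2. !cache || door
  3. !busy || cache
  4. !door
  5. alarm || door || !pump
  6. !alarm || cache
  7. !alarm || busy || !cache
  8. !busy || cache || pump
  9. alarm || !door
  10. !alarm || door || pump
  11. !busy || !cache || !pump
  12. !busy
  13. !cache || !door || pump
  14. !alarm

busy: False, alarm: False, door: False, cache: False, pump: False

Unit clause (!pump) forces pump = False.
Unit clause (!door) forces door = False.
In (!alarm || door || pump) only !alarm is left, so alarm = False.
Unit clause (!busy) forces busy = False.
In (!cache || door) only !cache is left, so cache = False.
All clauses satisfied.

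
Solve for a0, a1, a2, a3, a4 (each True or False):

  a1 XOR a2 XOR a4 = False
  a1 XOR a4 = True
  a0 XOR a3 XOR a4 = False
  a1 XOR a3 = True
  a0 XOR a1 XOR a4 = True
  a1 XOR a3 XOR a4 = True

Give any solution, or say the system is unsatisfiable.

a0: False, a1: True, a2: True, a3: False, a4: False

a1 XOR a2 XOR a4 = T XOR T XOR F = False ✓
a1 XOR a4 = T XOR F = True ✓
a0 XOR a3 XOR a4 = F XOR F XOR F = False ✓
a1 XOR a3 = T XOR F = True ✓
a0 XOR a1 XOR a4 = F XOR T XOR F = True ✓
a1 XOR a3 XOR a4 = T XOR F XOR F = True ✓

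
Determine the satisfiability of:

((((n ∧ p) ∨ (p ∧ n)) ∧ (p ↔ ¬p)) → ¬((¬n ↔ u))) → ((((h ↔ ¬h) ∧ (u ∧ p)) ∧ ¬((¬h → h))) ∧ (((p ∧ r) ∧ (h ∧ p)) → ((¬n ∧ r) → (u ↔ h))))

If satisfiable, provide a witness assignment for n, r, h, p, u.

Unsatisfiable — no assignment works.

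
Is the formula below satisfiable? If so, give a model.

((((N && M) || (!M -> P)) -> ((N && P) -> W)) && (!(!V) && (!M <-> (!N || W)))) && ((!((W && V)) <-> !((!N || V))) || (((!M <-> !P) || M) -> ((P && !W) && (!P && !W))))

P: True, V: True, M: False, N: False, W: True

  (((N && M) || (!M -> P)) -> ((N && P) -> W)) && (!(!V) && (!M <-> (!N || W))) = True
    ((N && M) || (!M -> P)) -> ((N && P) -> W) = True
      (N && M) || (!M -> P) = True
        N && M = False
        !M -> P = True
          !M = True
      (N && P) -> W = True
        N && P = False
    !(!V) && (!M <-> (!N || W)) = True
      !(!V) = True
        !V = False
      !M <-> (!N || W) = True
        !M = True
        !N || W = True
          !N = True
  (!((W && V)) <-> !((!N || V))) || (((!M <-> !P) || M) -> ((P && !W) && (!P && !W))) = True
    !((W && V)) <-> !((!N || V)) = True
      !((W && V)) = False
        W && V = True
      !((!N || V)) = False
        !N || V = True
          !N = True
    ((!M <-> !P) || M) -> ((P && !W) && (!P && !W)) = True
      (!M <-> !P) || M = False
        !M <-> !P = False
          !M = True
          !P = False
      (P && !W) && (!P && !W) = False
        P && !W = False
          !W = False
        !P && !W = False
          !P = False
          !W = False
Both conjuncts True, so the formula holds.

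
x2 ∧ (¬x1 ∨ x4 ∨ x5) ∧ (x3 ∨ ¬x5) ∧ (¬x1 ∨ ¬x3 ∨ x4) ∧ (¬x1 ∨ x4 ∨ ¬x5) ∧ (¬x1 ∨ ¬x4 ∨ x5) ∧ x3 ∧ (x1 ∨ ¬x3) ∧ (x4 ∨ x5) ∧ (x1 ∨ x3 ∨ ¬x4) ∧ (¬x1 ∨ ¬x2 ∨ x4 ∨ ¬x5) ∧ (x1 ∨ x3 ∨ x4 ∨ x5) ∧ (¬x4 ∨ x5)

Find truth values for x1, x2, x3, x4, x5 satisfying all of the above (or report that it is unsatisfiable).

x1 = True, x2 = True, x3 = True, x4 = True, x5 = True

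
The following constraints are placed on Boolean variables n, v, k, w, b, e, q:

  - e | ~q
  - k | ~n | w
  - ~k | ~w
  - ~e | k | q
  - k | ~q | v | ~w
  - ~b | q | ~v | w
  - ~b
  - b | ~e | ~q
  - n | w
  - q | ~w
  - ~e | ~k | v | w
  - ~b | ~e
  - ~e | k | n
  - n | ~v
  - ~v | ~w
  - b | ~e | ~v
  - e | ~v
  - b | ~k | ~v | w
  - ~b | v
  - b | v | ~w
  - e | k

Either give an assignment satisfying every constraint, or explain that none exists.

Unit clause (~b) forces b = False.
Try n = False:
  (n | w) forces w = True.
  (~k | ~w) forces k = False.
  (q | ~w) forces q = True.
  (e | ~q) forces e = True.
  clause (b | ~e | ~q) is falsified — backtrack.
So n = True.
Set v = False.
  then (b | v | ~w) forces w = False.
  then (k | ~n | w) forces k = True.
  then (~e | ~k | v | w) forces e = False.
  then (e | ~q) forces q = False.
All clauses satisfied.

n=T; v=F; k=T; w=F; b=F; e=F; q=F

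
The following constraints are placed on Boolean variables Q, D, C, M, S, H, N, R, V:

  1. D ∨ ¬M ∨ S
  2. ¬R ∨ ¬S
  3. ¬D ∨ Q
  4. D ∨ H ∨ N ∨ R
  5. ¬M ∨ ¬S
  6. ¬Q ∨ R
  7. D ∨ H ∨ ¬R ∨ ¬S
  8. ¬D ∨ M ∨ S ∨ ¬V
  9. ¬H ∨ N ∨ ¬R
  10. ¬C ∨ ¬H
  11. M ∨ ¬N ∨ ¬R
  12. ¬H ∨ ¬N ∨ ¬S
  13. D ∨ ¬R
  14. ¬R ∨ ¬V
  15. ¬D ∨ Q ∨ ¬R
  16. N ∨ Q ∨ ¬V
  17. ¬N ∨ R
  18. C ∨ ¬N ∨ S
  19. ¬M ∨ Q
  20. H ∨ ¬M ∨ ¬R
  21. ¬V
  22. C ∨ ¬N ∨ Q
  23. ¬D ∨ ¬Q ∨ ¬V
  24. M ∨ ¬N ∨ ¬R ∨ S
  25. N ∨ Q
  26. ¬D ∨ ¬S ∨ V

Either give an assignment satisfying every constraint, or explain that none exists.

Q: True, D: True, C: False, M: False, S: False, H: False, N: False, R: True, V: False

Unit clause (¬V) forces V = False.
Try Q = False:
  (¬D ∨ Q) forces D = False.
  (D ∨ ¬R) forces R = False.
  (¬N ∨ R) forces N = False.
  clause (N ∨ Q) is falsified — backtrack.
So Q = True.
  then (¬Q ∨ R) forces R = True.
  then (D ∨ ¬R) forces D = True.
  then (¬D ∨ ¬S ∨ V) forces S = False.
Set C = False.
  then (C ∨ ¬N ∨ S) forces N = False.
  then (¬H ∨ N ∨ ¬R) forces H = False.
  then (H ∨ ¬M ∨ ¬R) forces M = False.
All clauses satisfied.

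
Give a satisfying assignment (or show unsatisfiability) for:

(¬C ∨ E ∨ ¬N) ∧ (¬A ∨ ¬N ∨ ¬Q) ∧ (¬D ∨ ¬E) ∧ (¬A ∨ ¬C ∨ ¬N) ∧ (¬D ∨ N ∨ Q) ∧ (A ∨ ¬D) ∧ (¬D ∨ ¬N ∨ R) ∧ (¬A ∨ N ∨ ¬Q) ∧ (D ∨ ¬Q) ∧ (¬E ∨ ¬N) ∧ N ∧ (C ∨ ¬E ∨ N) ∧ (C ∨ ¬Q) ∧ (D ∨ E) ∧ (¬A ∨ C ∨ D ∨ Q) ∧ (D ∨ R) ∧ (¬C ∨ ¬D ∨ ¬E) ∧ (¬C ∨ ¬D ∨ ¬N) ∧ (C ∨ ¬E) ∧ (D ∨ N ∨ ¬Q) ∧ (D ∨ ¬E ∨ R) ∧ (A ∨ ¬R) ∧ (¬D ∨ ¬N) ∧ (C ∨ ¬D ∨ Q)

Case N = True:
  (¬E ∨ ¬N) forces E = False.
  (¬C ∨ E ∨ ¬N) forces C = False.
  (C ∨ ¬Q) forces Q = False.
  (D ∨ E) forces D = True.
  Clause (¬D ∨ ¬N) is falsified — contradiction.
Case N = False:
  Clause (N) is falsified — contradiction.
Both cases fail, so the formula is unsatisfiable.

Unsatisfiable — no assignment works.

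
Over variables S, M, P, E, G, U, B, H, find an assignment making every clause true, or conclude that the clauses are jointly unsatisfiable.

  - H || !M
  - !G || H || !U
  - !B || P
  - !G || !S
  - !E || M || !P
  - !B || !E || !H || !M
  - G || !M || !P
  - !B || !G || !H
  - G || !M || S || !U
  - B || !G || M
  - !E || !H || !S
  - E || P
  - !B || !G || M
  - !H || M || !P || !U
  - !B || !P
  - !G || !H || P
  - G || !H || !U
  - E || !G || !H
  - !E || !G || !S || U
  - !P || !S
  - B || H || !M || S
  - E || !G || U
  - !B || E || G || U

S = True; M = False; P = False; E = True; G = False; U = True; B = False; H = False

Set S = True.
  then (!G || !S) forces G = False.
  then (!P || !S) forces P = False.
  then (!B || P) forces B = False.
  then (E || P) forces E = True.
  then (!E || !H || !S) forces H = False.
  then (H || !M) forces M = False.
Set U = True.
All clauses satisfied.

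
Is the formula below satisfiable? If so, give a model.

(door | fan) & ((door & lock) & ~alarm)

lock=T, alarm=F, fan=F, door=T

  door | fan = True
  (door & lock) & ~alarm = True
    door & lock = True
    ~alarm = True
Both conjuncts True, so the formula holds.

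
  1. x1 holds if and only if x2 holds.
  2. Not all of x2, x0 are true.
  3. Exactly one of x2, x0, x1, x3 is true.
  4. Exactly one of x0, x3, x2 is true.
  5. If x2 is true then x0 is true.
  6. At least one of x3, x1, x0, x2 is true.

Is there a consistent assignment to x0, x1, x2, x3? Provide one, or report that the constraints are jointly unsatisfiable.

x0 = False, x1 = False, x2 = False, x3 = True

  (1) x1=F, x2=F — same ✓
  (2) {x2, x0}: 0/2 true — not all ✓
  (3) {x2, x0, x1, x3}: 1 true — exactly one ✓
  (4) {x0, x3, x2}: 1 true — exactly one ✓
  (5) x2=F ⇒ x0: vacuous ✓
  (6) {x3, x1, x0, x2}: 1 true — at least one ✓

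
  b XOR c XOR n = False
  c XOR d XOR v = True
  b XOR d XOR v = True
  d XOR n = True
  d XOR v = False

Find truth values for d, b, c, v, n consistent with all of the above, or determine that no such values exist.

d = True, b = True, c = True, v = True, n = False

b XOR c XOR n = T XOR T XOR F = False ✓
c XOR d XOR v = T XOR T XOR T = True ✓
b XOR d XOR v = T XOR T XOR T = True ✓
d XOR n = T XOR F = True ✓
d XOR v = T XOR T = False ✓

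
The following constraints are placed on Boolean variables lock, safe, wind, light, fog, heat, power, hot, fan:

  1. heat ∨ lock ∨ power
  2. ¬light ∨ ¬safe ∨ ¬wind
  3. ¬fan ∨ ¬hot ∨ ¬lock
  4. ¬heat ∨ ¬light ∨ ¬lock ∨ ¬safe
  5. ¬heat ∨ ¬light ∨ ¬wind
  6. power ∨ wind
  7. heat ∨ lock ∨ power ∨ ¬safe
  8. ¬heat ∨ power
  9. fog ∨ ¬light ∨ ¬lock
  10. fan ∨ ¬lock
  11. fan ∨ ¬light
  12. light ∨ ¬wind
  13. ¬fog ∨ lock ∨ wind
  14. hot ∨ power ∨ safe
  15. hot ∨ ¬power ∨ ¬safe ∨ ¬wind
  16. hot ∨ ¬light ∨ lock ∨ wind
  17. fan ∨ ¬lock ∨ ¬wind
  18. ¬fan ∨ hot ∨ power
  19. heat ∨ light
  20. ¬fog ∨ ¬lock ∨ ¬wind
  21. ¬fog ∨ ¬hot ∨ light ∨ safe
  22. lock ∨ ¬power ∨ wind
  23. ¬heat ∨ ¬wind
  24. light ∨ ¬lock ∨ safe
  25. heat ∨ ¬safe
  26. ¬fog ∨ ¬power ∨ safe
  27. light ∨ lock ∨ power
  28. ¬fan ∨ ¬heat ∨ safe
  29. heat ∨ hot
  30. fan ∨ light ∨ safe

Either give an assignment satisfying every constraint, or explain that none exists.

lock=T, safe=T, wind=F, light=F, fog=F, heat=T, power=T, hot=F, fan=T

Set lock = True.
  then (fan ∨ ¬lock) forces fan = True.
  then (¬fan ∨ ¬hot ∨ ¬lock) forces hot = False.
  then (¬fan ∨ hot ∨ power) forces power = True.
  then (heat ∨ hot) forces heat = True.
  then (¬heat ∨ ¬wind) forces wind = False.
  then (¬fan ∨ ¬heat ∨ safe) forces safe = True.
  then (¬heat ∨ ¬light ∨ ¬lock ∨ ¬safe) forces light = False.
Set fog = False.
All clauses satisfied.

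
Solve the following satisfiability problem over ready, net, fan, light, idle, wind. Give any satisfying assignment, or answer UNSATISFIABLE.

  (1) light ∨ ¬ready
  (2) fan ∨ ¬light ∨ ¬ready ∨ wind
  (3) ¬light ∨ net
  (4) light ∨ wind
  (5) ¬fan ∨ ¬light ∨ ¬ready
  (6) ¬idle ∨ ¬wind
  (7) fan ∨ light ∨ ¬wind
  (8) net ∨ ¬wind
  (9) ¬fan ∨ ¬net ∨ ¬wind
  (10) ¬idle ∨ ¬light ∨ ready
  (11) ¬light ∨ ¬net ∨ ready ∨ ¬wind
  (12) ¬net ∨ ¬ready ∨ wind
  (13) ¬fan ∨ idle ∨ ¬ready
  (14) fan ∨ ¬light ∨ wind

Set ready = False.
Set net = True.
Set fan = True.
  then (¬fan ∨ ¬net ∨ ¬wind) forces wind = False.
  then (light ∨ wind) forces light = True.
  then (¬idle ∨ ¬light ∨ ready) forces idle = False.
All clauses satisfied.

ready = False; net = True; fan = True; light = True; idle = False; wind = False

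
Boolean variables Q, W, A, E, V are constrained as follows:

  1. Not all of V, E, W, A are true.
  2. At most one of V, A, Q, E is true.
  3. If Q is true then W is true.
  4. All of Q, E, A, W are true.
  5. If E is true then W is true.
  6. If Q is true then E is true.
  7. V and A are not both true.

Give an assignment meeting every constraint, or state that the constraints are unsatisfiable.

UNSATISFIABLE

Case Q = True:
  (2) with Q=T forces V = False.
  (2) with Q=T forces A = False.
  Constraint (4) is violated (A=F) — contradiction.
Case Q = False:
  Constraint (4) is violated (Q=F) — contradiction.
Both cases fail — unsatisfiable.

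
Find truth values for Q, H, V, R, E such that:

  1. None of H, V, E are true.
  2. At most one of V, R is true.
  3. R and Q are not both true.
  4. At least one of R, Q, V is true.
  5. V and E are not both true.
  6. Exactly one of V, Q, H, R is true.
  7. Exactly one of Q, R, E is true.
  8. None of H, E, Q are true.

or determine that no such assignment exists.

Q=F, H=F, V=F, R=T, E=F

  (1) {H, V, E}: 0 true — none ✓
  (2) {V, R}: 1 true — at most one ✓
  (3) R=T, Q=F — not both ✓
  (4) {R, Q, V}: 1 true — at least one ✓
  (5) V=F, E=F — not both ✓
  (6) {V, Q, H, R}: 1 true — exactly one ✓
  (7) {Q, R, E}: 1 true — exactly one ✓
  (8) {H, E, Q}: 0 true — none ✓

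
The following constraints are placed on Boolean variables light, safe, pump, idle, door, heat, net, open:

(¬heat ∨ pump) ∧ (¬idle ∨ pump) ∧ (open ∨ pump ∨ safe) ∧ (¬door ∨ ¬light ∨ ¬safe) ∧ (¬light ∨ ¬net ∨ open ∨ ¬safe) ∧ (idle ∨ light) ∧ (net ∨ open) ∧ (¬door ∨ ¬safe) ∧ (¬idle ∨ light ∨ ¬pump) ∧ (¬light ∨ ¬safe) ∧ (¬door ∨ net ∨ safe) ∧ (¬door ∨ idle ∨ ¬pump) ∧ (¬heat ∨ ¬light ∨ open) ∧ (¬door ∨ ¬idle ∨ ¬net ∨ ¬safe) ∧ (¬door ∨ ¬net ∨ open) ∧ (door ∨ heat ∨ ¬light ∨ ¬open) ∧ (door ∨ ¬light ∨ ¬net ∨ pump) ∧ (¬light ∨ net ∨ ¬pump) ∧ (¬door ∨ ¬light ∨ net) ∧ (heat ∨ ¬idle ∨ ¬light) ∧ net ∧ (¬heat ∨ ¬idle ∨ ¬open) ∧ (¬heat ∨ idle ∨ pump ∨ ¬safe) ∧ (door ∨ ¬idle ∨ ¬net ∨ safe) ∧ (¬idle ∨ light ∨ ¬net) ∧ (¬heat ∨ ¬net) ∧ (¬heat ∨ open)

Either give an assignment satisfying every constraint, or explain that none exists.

light = True, safe = False, pump = False, idle = False, door = True, heat = False, net = True, open = True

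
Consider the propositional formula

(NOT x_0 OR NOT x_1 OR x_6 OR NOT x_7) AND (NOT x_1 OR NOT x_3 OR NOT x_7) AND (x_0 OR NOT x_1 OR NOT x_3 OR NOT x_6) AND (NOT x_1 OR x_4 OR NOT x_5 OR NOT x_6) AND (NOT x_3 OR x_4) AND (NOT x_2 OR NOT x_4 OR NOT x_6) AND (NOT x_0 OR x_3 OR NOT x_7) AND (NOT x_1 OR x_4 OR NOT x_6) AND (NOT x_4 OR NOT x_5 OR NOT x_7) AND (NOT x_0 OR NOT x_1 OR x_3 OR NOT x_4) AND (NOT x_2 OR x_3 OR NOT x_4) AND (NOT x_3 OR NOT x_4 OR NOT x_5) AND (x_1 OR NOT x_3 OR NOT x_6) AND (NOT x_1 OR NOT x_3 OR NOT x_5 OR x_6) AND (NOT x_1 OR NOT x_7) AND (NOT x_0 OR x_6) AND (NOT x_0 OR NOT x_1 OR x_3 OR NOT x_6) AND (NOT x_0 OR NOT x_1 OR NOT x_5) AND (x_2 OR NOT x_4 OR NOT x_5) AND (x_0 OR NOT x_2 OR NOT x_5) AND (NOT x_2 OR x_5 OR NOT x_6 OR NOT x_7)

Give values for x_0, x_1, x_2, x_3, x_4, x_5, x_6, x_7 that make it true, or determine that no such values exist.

Set x_0 = False.
Set x_1 = True.
  then (NOT x_1 OR NOT x_7) forces x_7 = False.
Set x_2 = False.
Set x_3 = False.
Set x_4 = False.
  then (NOT x_1 OR x_4 OR NOT x_6) forces x_6 = False.
Set x_5 = True.
All clauses satisfied.

x_0: False; x_1: True; x_2: False; x_3: False; x_4: False; x_5: True; x_6: False; x_7: False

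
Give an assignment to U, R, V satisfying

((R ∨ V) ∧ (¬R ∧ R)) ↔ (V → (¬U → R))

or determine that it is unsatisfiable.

U = False, R = False, V = True

  ((R ∨ V) ∧ (¬R ∧ R)) ↔ (V → (¬U → R)) = True
    (R ∨ V) ∧ (¬R ∧ R) = False
      R ∨ V = True
      ¬R ∧ R = False
        ¬R = True
    V → (¬U → R) = False
      ¬U → R = False
        ¬U = True
The formula evaluates to True.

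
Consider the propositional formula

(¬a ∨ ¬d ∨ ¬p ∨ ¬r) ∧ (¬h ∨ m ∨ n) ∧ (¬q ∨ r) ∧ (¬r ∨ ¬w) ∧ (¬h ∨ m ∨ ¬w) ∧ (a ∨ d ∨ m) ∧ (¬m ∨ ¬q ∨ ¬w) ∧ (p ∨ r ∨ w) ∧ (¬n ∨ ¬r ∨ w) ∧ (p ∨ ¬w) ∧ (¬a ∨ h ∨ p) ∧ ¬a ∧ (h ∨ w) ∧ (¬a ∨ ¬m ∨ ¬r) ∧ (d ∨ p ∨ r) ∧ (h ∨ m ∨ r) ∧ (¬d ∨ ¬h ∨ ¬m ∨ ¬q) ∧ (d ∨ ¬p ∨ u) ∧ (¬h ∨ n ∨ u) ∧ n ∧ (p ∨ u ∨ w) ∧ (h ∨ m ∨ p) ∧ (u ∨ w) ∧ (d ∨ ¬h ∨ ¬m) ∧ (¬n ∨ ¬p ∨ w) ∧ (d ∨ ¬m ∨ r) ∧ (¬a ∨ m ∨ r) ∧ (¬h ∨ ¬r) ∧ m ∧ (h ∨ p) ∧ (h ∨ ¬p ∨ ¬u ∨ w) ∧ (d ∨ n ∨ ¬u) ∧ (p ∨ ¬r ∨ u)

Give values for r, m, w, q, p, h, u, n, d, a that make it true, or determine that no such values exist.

r=F, m=T, w=T, q=F, p=T, h=F, u=F, n=T, d=T, a=F

Unit clause (¬a) forces a = False.
Unit clause (n) forces n = True.
Unit clause (m) forces m = True.
Try r = True:
  (¬r ∨ ¬w) forces w = False.
  clause (¬n ∨ ¬r ∨ w) is falsified — backtrack.
So r = False.
  then (¬q ∨ r) forces q = False.
  then (d ∨ ¬m ∨ r) forces d = True.
Try w = False:
  (p ∨ r ∨ w) forces p = True.
  clause (¬n ∨ ¬p ∨ w) is falsified — backtrack.
So w = True.
  then (p ∨ ¬w) forces p = True.
Set h = False.
Set u = False.
All clauses satisfied.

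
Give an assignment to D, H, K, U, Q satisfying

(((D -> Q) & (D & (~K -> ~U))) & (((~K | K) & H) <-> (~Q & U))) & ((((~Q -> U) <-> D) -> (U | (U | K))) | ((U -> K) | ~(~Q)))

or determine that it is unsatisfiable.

D = True, H = False, K = False, U = False, Q = True

  ((D -> Q) & (D & (~K -> ~U))) & (((~K | K) & H) <-> (~Q & U)) = True
    (D -> Q) & (D & (~K -> ~U)) = True
      D -> Q = True
      D & (~K -> ~U) = True
        ~K -> ~U = True
          ~K = True
          ~U = True
    ((~K | K) & H) <-> (~Q & U) = True
      (~K | K) & H = False
        ~K | K = True
          ~K = True
      ~Q & U = False
        ~Q = False
  (((~Q -> U) <-> D) -> (U | (U | K))) | ((U -> K) | ~(~Q)) = True
    ((~Q -> U) <-> D) -> (U | (U | K)) = False
      (~Q -> U) <-> D = True
        ~Q -> U = True
          ~Q = False
      U | (U | K) = False
        U | K = False
    (U -> K) | ~(~Q) = True
      U -> K = True
      ~(~Q) = True
        ~Q = False
Both conjuncts True, so the formula holds.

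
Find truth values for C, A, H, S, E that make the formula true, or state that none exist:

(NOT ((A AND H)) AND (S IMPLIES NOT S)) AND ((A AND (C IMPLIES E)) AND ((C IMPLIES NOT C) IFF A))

C = False, A = True, H = False, S = False, E = True

  NOT ((A AND H)) AND (S IMPLIES NOT S) = True
    NOT ((A AND H)) = True
      A AND H = False
    S IMPLIES NOT S = True
      NOT S = True
  (A AND (C IMPLIES E)) AND ((C IMPLIES NOT C) IFF A) = True
    A AND (C IMPLIES E) = True
      C IMPLIES E = True
    (C IMPLIES NOT C) IFF A = True
      C IMPLIES NOT C = True
        NOT C = True
Both conjuncts True, so the formula holds.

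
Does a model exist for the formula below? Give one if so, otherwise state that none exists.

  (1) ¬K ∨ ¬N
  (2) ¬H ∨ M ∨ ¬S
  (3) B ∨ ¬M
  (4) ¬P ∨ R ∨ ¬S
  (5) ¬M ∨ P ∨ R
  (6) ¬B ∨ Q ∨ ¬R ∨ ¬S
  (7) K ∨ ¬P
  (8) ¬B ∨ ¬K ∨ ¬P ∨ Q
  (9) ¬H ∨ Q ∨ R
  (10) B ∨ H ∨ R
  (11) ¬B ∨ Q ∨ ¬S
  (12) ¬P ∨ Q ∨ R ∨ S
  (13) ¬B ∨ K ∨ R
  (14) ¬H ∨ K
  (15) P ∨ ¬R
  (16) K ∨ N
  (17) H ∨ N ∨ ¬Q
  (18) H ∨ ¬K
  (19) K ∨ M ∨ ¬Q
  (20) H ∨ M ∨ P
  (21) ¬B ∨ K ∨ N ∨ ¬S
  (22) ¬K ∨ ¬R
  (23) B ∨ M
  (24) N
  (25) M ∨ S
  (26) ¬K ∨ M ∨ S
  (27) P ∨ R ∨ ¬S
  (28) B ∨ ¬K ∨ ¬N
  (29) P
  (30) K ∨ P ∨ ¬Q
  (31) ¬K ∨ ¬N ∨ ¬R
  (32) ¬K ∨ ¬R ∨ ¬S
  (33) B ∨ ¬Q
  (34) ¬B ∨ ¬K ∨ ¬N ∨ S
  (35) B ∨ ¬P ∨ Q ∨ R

No satisfying assignment exists.

Case N = True:
  (¬K ∨ ¬N) forces K = False.
  (K ∨ ¬P) forces P = False.
  Clause (P) is falsified — contradiction.
Case N = False:
  Clause (N) is falsified — contradiction.
Both cases fail, so the formula is unsatisfiable.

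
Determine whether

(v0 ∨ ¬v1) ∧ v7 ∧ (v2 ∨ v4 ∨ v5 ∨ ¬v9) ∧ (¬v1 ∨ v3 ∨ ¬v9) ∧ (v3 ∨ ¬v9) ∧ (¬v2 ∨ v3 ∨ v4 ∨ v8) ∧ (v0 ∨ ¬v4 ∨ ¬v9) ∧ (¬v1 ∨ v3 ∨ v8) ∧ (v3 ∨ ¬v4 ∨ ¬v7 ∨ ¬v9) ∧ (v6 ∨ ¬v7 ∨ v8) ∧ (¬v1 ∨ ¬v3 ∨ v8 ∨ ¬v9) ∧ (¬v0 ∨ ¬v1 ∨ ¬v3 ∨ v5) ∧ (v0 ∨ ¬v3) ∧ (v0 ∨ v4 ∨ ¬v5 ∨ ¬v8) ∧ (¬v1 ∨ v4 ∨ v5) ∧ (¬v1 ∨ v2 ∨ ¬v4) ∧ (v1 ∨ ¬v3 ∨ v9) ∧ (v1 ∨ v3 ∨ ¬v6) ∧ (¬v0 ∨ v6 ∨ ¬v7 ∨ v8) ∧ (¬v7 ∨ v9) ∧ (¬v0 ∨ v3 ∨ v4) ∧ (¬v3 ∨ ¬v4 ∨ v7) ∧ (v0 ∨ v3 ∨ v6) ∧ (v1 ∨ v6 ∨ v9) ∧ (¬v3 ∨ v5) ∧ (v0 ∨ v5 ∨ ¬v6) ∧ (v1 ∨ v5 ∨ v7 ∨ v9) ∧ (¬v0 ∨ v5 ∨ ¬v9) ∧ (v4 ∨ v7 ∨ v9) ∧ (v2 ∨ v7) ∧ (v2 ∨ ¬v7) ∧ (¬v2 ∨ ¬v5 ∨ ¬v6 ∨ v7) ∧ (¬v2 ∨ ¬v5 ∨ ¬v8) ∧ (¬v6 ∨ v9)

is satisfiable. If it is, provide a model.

v0=T, v1=F, v2=T, v3=T, v4=F, v5=T, v6=T, v7=T, v8=F, v9=T

Unit clause (v7) forces v7 = True.
In (¬v7 ∨ v9) only v9 is left, so v9 = True.
In (v2 ∨ ¬v7) only v2 is left, so v2 = True.
In (v3 ∨ ¬v9) only v3 is left, so v3 = True.
In (v0 ∨ ¬v3) only v0 is left, so v0 = True.
In (¬v3 ∨ v5) only v5 is left, so v5 = True.
In (¬v2 ∨ ¬v5 ∨ ¬v8) only ¬v8 is left, so v8 = False.
In (v6 ∨ ¬v7 ∨ v8) only v6 is left, so v6 = True.
In (¬v1 ∨ ¬v3 ∨ v8 ∨ ¬v9) only ¬v1 is left, so v1 = False.
Set v4 = False.
All clauses satisfied.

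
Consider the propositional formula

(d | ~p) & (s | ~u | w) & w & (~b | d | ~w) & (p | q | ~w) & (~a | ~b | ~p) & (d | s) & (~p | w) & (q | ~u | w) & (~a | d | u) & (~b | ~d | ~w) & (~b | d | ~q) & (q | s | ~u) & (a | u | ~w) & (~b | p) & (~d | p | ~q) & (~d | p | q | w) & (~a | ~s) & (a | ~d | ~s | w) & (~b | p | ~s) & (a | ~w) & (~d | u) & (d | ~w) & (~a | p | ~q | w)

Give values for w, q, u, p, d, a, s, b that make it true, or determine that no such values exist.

w=T; q=T; u=T; p=T; d=T; a=T; s=F; b=F

Unit clause (w) forces w = True.
In (a | ~w) only a is left, so a = True.
In (d | ~w) only d is left, so d = True.
In (~b | ~d | ~w) only ~b is left, so b = False.
In (~a | ~s) only ~s is left, so s = False.
In (~d | u) only u is left, so u = True.
In (q | s | ~u) only q is left, so q = True.
In (~d | p | ~q) only p is left, so p = True.
All clauses satisfied.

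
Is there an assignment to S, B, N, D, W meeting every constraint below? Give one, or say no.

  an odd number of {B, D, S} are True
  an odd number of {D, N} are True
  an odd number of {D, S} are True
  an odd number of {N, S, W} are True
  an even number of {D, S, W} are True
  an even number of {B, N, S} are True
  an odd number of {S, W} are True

S = False, B = False, N = False, D = True, W = True

{B, D, S}: 1 true → odd ✓
{D, N}: 1 true → odd ✓
{D, S}: 1 true → odd ✓
{N, S, W}: 1 true → odd ✓
{D, S, W}: 2 true → even ✓
{B, N, S}: 0 true → even ✓
{S, W}: 1 true → odd ✓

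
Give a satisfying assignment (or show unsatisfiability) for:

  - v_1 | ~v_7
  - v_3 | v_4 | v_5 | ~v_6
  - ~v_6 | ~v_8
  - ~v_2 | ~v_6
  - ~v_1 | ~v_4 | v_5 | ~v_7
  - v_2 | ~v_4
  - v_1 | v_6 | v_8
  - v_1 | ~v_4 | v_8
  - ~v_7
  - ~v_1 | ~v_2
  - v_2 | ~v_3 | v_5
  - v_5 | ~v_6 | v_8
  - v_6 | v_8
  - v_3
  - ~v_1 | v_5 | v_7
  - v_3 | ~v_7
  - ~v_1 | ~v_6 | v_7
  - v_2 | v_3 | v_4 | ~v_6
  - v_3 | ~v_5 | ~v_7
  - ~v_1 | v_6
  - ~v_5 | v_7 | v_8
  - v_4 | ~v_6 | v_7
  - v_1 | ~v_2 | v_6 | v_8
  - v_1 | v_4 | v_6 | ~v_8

Unit clause (~v_7) forces v_7 = False.
Unit clause (v_3) forces v_3 = True.
Try v_1 = True:
  (~v_1 | ~v_2) forces v_2 = False.
  (v_2 | ~v_4) forces v_4 = False.
  (v_2 | ~v_3 | v_5) forces v_5 = True.
  (~v_1 | ~v_6 | v_7) forces v_6 = False.
  clause (~v_1 | v_6) is falsified — backtrack.
So v_1 = False.
Set v_2 = True.
  then (~v_2 | ~v_6) forces v_6 = False.
  then (v_1 | v_6 | v_8) forces v_8 = True.
  then (v_1 | v_4 | v_6 | ~v_8) forces v_4 = True.
Set v_5 = False.
All clauses satisfied.

v_1: False, v_2: True, v_3: True, v_4: True, v_5: False, v_6: False, v_7: False, v_8: True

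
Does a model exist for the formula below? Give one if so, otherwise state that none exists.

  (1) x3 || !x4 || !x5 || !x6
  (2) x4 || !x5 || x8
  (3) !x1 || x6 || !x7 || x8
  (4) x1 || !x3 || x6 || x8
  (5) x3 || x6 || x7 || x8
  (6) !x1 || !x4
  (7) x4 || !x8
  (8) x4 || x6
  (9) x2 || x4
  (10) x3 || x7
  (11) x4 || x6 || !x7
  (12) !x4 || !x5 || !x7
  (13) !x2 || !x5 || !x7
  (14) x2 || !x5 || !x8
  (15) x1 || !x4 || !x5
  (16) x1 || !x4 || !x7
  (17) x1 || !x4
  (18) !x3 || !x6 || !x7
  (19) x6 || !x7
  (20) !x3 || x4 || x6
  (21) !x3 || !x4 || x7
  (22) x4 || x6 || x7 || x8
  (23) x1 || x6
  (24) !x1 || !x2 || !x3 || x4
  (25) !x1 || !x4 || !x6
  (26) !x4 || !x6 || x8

Set x1 = False.
  then (x1 || !x4) forces x4 = False.
  then (x1 || x6) forces x6 = True.
  then (x4 || !x8) forces x8 = False.
  then (x2 || x4) forces x2 = True.
  then (x4 || !x5 || x8) forces x5 = False.
Set x3 = True.
  then (!x3 || !x6 || !x7) forces x7 = False.
All clauses satisfied.

x1: False, x2: True, x3: True, x4: False, x5: False, x6: True, x7: False, x8: False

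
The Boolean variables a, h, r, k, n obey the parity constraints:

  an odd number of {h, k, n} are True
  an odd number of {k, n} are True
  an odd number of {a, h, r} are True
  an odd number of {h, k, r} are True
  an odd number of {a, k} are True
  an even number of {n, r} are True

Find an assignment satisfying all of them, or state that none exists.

UNSATISFIABLE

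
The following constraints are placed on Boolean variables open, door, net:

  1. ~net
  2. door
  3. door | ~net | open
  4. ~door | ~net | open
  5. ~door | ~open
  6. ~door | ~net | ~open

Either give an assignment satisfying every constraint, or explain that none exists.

open: False, door: True, net: False

Unit clause (~net) forces net = False.
Unit clause (door) forces door = True.
In (~door | ~open) only ~open is left, so open = False.
All clauses satisfied.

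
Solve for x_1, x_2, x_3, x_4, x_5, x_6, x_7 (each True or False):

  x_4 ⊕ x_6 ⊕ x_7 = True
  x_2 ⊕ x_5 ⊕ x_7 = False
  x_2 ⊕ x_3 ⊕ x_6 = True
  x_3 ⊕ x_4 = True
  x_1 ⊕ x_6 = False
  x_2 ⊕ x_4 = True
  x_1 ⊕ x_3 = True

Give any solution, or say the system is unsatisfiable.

x_1: True; x_2: False; x_3: False; x_4: True; x_5: True; x_6: True; x_7: True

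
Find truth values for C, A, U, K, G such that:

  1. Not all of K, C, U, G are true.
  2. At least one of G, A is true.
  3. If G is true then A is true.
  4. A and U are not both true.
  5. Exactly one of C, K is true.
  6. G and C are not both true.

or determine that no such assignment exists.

C=F; A=T; U=F; K=T; G=F

  (1) {K, C, U, G}: 1/4 true — not all ✓
  (2) {G, A}: 1 true — at least one ✓
  (3) G=F ⇒ A: vacuous ✓
  (4) A=T, U=F — not both ✓
  (5) {C, K}: 1 true — exactly one ✓
  (6) G=F, C=F — not both ✓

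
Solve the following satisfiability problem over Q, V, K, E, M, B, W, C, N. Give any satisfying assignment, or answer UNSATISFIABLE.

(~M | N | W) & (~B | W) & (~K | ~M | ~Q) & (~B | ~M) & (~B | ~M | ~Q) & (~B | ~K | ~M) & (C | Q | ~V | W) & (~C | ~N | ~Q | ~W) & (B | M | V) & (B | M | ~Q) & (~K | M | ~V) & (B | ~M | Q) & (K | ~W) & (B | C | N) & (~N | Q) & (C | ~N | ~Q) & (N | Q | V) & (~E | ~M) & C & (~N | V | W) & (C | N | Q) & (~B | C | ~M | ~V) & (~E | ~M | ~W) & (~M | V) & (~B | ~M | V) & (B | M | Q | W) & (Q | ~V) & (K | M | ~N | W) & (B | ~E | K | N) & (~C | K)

Q = True, V = False, K = True, E = False, M = False, B = True, W = True, C = True, N = False

Unit clause (C) forces C = True.
In (~C | K) only K is left, so K = True.
Try Q = False:
  (~N | Q) forces N = False.
  (N | Q | V) forces V = True.
  clause (Q | ~V) is falsified — backtrack.
So Q = True.
  then (~K | ~M | ~Q) forces M = False.
  then (B | M | ~Q) forces B = True.
  then (~K | M | ~V) forces V = False.
  then (~B | W) forces W = True.
  then (~C | ~N | ~Q | ~W) forces N = False.
Set E = False.
All clauses satisfied.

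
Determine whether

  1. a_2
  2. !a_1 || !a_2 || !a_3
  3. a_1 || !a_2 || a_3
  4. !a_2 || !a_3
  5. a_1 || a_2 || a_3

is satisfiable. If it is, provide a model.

Unit clause (a_2) forces a_2 = True.
In (!a_2 || !a_3) only !a_3 is left, so a_3 = False.
In (a_1 || !a_2 || a_3) only a_1 is left, so a_1 = True.
All clauses satisfied.

a_1 = True, a_2 = True, a_3 = False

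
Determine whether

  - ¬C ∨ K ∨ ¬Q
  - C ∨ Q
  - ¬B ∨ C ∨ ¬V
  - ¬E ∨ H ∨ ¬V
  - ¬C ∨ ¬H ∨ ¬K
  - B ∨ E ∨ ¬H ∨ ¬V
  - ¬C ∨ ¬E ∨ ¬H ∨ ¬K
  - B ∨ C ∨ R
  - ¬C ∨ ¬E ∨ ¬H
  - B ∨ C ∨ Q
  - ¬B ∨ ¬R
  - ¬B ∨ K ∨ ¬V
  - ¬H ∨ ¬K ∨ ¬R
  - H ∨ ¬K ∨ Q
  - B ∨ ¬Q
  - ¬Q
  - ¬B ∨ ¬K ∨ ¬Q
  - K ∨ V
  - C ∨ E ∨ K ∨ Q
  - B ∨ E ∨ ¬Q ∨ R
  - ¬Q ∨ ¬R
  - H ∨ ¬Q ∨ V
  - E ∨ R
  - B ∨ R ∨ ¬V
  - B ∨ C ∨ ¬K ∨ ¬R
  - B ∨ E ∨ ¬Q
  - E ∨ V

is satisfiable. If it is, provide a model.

Unit clause (¬Q) forces Q = False.
In (C ∨ Q) only C is left, so C = True.
Try H = True:
  (¬C ∨ ¬H ∨ ¬K) forces K = False.
  (¬C ∨ ¬E ∨ ¬H) forces E = False.
  (K ∨ V) forces V = True.
  (B ∨ E ∨ ¬H ∨ ¬V) forces B = True.
  clause (¬B ∨ K ∨ ¬V) is falsified — backtrack.
So H = False.
  then (H ∨ ¬K ∨ Q) forces K = False.
  then (K ∨ V) forces V = True.
  then (¬E ∨ H ∨ ¬V) forces E = False.
  then (¬B ∨ K ∨ ¬V) forces B = False.
  then (E ∨ R) forces R = True.
All clauses satisfied.

H: False; R: True; C: True; B: False; V: True; Q: False; E: False; K: False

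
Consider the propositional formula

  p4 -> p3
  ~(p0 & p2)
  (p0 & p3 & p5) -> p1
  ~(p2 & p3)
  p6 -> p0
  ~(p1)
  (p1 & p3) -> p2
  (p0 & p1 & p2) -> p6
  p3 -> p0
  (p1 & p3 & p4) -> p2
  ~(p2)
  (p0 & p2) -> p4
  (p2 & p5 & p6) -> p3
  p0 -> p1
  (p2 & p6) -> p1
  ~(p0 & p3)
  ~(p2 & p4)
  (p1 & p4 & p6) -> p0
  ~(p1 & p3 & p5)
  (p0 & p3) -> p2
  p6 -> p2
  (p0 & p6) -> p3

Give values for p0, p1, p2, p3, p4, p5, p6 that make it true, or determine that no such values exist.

Unit clause (~p2) forces p2 = False.
Unit clause (~p1) forces p1 = False.
In (p2 | ~p6) only ~p6 is left, so p6 = False.
In (~p0 | p1) only ~p0 is left, so p0 = False.
In (p0 | ~p3) only ~p3 is left, so p3 = False.
In (p3 | ~p4) only ~p4 is left, so p4 = False.
Set p5 = True.
All clauses satisfied.

p0=F, p1=F, p2=F, p3=F, p4=F, p5=T, p6=F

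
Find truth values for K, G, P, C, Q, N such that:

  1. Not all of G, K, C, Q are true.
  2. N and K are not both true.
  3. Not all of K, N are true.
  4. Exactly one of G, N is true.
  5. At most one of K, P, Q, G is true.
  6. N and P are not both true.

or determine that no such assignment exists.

K = False, G = True, P = False, C = False, Q = False, N = False

  (1) {G, K, C, Q}: 1/4 true — not all ✓
  (2) N=F, K=F — not both ✓
  (3) {K, N}: 0/2 true — not all ✓
  (4) {G, N}: 1 true — exactly one ✓
  (5) {K, P, Q, G}: 1 true — at most one ✓
  (6) N=F, P=F — not both ✓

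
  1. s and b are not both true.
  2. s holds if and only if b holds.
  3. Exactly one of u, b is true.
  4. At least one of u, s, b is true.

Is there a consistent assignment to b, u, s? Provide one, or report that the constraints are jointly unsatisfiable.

b = False; u = True; s = False

  (1) s=F, b=F — not both ✓
  (2) s=F, b=F — same ✓
  (3) {u, b}: 1 true — exactly one ✓
  (4) {u, s, b}: 1 true — at least one ✓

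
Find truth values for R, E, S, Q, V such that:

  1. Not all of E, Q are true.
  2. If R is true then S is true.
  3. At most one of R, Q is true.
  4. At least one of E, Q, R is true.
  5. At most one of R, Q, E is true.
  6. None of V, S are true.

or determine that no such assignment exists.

R: False, E: True, S: False, Q: False, V: False

  (1) {E, Q}: 1/2 true — not all ✓
  (2) R=F ⇒ S: vacuous ✓
  (3) {R, Q}: 0 true — at most one ✓
  (4) {E, Q, R}: 1 true — at least one ✓
  (5) {R, Q, E}: 1 true — at most one ✓
  (6) {V, S}: 0 true — none ✓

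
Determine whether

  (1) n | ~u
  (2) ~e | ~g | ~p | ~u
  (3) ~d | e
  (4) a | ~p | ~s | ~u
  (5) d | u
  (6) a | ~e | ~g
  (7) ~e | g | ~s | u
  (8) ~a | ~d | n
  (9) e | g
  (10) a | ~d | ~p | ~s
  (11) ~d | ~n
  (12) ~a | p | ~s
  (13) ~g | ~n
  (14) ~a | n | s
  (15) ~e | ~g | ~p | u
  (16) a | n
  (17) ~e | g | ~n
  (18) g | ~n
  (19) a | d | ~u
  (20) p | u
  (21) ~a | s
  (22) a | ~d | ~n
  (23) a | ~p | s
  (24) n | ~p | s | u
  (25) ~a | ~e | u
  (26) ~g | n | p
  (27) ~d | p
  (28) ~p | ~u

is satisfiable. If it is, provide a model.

The formula is unsatisfiable.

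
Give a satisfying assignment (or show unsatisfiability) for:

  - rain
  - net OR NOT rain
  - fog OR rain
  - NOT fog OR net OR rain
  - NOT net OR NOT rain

Case rain = True:
  (net OR NOT rain) forces net = True.
  Clause (NOT net OR NOT rain) is falsified — contradiction.
Case rain = False:
  Clause (rain) is falsified — contradiction.
Both cases fail, so the formula is unsatisfiable.

The formula is unsatisfiable.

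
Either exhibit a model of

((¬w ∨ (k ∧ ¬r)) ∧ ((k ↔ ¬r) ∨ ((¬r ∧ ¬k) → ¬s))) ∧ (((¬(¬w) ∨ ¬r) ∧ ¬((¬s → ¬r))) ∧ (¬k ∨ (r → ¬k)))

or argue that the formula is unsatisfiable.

Unsatisfiable — no assignment works.

Case r = True: the formula simplifies to ¬w ∧ ((¬(¬w) ∧ ¬s) ∧ (¬k ∨ ¬k)).
  w = True: the conjunct ¬w is False.
  w = False: the conjunct ¬(¬w) becomes ¬(¬False) = False.
Case r = False: the conjunct ¬((¬s → ¬r)) becomes ¬((¬s → True)) = False.
Both cases fail — unsatisfiable.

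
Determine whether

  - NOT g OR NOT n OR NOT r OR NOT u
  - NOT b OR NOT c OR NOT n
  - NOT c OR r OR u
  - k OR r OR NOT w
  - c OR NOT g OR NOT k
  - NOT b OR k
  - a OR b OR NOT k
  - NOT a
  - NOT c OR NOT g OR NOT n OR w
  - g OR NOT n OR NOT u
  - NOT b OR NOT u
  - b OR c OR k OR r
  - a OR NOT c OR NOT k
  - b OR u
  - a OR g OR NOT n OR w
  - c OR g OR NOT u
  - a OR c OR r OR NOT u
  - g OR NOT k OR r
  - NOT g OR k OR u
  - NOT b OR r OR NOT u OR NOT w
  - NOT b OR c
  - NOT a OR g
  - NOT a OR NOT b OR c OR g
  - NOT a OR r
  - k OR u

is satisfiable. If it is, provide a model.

Unit clause (NOT a) forces a = False.
Set b = False.
  then (a OR b OR NOT k) forces k = False.
  then (b OR u) forces u = True.
Set w = False.
Try n = True:
  (g OR NOT n OR NOT u) forces g = True.
  (NOT g OR NOT n OR NOT r OR NOT u) forces r = False.
  (NOT c OR NOT g OR NOT n OR w) forces c = False.
  clause (b OR c OR k OR r) is falsified — backtrack.
So n = False.
Set c = True.
Set g = False.
Set r = False.
All clauses satisfied.

b = False, w = False, n = False, c = True, k = False, a = False, g = False, u = True, r = False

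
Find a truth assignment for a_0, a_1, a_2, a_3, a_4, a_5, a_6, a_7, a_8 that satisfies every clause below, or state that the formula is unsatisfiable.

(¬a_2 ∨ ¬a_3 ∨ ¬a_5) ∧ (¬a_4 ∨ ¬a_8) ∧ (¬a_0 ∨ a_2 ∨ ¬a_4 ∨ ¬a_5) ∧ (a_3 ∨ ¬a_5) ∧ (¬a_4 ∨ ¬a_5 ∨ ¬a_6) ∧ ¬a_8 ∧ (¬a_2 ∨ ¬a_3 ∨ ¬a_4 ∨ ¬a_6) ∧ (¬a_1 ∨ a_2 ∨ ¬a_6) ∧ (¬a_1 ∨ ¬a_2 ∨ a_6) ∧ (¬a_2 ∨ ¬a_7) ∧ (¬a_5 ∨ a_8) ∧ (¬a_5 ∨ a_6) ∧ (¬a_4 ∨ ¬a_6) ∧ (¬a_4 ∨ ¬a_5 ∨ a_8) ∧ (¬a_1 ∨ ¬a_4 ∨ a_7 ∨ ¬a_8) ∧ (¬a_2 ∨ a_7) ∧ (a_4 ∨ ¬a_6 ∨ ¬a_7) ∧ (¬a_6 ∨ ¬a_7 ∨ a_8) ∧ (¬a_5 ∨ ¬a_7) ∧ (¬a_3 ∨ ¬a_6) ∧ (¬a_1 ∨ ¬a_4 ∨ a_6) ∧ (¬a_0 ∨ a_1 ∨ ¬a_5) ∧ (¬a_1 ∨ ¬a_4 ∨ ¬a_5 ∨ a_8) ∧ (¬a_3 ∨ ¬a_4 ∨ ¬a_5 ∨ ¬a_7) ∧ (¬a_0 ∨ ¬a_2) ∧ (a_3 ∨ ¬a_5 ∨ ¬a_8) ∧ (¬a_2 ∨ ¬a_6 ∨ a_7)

Unit clause (¬a_8) forces a_8 = False.
In (¬a_5 ∨ a_8) only ¬a_5 is left, so a_5 = False.
Set a_0 = False.
Set a_1 = True.
Try a_2 = True:
  (¬a_1 ∨ ¬a_2 ∨ a_6) forces a_6 = True.
  (¬a_2 ∨ ¬a_7) forces a_7 = False.
  clause (¬a_2 ∨ a_7) is falsified — backtrack.
So a_2 = False.
  then (¬a_1 ∨ a_2 ∨ ¬a_6) forces a_6 = False.
  then (¬a_1 ∨ ¬a_4 ∨ a_6) forces a_4 = False.
Set a_3 = False.
Set a_7 = True.
All clauses satisfied.

a_0=F, a_1=T, a_2=F, a_3=F, a_4=F, a_5=F, a_6=F, a_7=T, a_8=F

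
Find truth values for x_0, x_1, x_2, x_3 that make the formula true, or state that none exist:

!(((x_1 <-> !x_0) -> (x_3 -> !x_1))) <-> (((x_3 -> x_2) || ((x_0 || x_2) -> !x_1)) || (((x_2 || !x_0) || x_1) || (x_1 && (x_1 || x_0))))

x_0=F, x_1=T, x_2=T, x_3=T

  !(((x_1 <-> !x_0) -> (x_3 -> !x_1))) <-> (((x_3 -> x_2) || ((x_0 || x_2) -> !x_1)) || (((x_2 || !x_0) || x_1) || (x_1 && (x_1 || x_0)))) = True
    !(((x_1 <-> !x_0) -> (x_3 -> !x_1))) = True
      (x_1 <-> !x_0) -> (x_3 -> !x_1) = False
        x_1 <-> !x_0 = True
          !x_0 = True
        x_3 -> !x_1 = False
          !x_1 = False
    ((x_3 -> x_2) || ((x_0 || x_2) -> !x_1)) || (((x_2 || !x_0) || x_1) || (x_1 && (x_1 || x_0))) = True
      (x_3 -> x_2) || ((x_0 || x_2) -> !x_1) = True
        x_3 -> x_2 = True
        (x_0 || x_2) -> !x_1 = False
          x_0 || x_2 = True
          !x_1 = False
      ((x_2 || !x_0) || x_1) || (x_1 && (x_1 || x_0)) = True
        (x_2 || !x_0) || x_1 = True
          x_2 || !x_0 = True
            !x_0 = True
        x_1 && (x_1 || x_0) = True
          x_1 || x_0 = True
The formula evaluates to True.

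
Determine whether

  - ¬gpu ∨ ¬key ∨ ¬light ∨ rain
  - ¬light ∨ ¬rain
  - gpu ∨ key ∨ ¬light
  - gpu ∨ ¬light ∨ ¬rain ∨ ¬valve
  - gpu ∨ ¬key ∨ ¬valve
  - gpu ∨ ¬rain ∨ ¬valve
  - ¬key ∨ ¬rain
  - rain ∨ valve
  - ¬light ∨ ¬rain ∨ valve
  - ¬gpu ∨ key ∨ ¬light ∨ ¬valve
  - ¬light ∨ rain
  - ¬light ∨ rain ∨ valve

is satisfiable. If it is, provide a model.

gpu: True, valve: True, key: True, light: False, rain: False

Set gpu = True.
Set valve = True.
Set key = True.
  then (¬key ∨ ¬rain) forces rain = False.
  then (¬light ∨ rain) forces light = False.
All clauses satisfied.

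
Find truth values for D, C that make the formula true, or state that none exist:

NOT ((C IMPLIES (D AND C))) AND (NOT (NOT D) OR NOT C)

Case C = True: the formula simplifies to NOT D AND NOT (NOT D).
  D = True: the conjunct NOT D is False.
  D = False: the conjunct NOT (NOT D) becomes NOT (NOT False) = False.
Case C = False: the conjunct NOT ((C IMPLIES (D AND C))) becomes NOT ((False IMPLIES False)) = False.
Both cases fail — unsatisfiable.

No satisfying assignment exists.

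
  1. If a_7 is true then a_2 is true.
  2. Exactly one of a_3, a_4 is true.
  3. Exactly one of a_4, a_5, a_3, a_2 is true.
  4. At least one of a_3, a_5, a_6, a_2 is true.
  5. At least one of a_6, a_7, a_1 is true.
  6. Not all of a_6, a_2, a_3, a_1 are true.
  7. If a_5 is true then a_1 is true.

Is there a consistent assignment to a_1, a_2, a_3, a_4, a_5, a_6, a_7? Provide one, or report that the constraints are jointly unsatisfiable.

a_1 = True, a_2 = False, a_3 = True, a_4 = False, a_5 = False, a_6 = False, a_7 = False

  (1) a_7=F ⇒ a_2: vacuous ✓
  (2) {a_3, a_4}: 1 true — exactly one ✓
  (3) {a_4, a_5, a_3, a_2}: 1 true — exactly one ✓
  (4) {a_3, a_5, a_6, a_2}: 1 true — at least one ✓
  (5) {a_6, a_7, a_1}: 1 true — at least one ✓
  (6) {a_6, a_2, a_3, a_1}: 2/4 true — not all ✓
  (7) a_5=F ⇒ a_1: vacuous ✓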